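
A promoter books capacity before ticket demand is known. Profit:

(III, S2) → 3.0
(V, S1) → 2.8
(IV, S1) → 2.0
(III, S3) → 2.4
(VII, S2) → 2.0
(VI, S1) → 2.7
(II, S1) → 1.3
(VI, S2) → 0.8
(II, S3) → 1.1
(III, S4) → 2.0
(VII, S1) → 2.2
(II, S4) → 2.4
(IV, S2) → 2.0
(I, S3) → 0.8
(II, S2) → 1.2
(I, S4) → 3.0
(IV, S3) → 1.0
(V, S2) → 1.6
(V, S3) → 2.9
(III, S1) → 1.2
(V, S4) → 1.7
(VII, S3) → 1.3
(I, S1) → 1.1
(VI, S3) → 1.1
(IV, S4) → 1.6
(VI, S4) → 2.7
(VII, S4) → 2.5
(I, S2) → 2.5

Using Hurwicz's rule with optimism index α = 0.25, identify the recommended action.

I: 0.25·3.0 + 0.75·0.8 = 1.35
II: 0.25·2.4 + 0.75·1.1 = 1.425
III: 0.25·3.0 + 0.75·1.2 = 1.65
IV: 0.25·2.0 + 0.75·1.0 = 1.25
V: 0.25·2.9 + 0.75·1.6 = 1.925
VI: 0.25·2.7 + 0.75·0.8 = 1.275
VII: 0.25·2.5 + 0.75·1.3 = 1.6
Highest Hurwicz score = 1.925 → V.

V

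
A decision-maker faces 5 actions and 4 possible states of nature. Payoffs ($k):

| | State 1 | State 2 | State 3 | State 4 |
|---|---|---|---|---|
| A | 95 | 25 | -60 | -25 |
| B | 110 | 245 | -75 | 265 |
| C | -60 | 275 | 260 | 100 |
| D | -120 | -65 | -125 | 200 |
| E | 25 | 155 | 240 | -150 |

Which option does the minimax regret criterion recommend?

C

Column bests: State 1=110, State 2=275, State 3=260, State 4=265.
A regrets: 15, 250, 320, 290 → max 320
B regrets: 0, 30, 335, 0 → max 335
C regrets: 170, 0, 0, 165 → max 170
D regrets: 230, 340, 385, 65 → max 385
E regrets: 85, 120, 20, 415 → max 415
Smallest max regret = 170 → C.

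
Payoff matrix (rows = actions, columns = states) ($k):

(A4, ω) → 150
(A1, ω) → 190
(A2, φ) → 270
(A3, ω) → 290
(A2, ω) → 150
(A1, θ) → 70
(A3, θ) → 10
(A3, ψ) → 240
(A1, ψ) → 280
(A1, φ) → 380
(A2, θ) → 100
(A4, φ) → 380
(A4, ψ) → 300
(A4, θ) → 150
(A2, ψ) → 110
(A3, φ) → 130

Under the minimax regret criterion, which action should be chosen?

Column bests: θ=150, φ=380, ψ=300, ω=290.
A1 regrets: 80, 0, 20, 100 → max 100
A2 regrets: 50, 110, 190, 140 → max 190
A3 regrets: 140, 250, 60, 0 → max 250
A4 regrets: 0, 0, 0, 140 → max 140
Smallest max regret = 100 → A1.

A1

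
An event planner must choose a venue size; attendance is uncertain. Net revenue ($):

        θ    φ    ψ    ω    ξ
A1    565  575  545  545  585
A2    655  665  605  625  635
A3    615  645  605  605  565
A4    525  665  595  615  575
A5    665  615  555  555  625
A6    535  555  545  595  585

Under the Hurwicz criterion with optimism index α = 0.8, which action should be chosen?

A1: 0.8·585 + 0.2·545 = 577
A2: 0.8·665 + 0.2·605 = 653
A3: 0.8·645 + 0.2·565 = 629
A4: 0.8·665 + 0.2·525 = 637
A5: 0.8·665 + 0.2·555 = 643
A6: 0.8·595 + 0.2·535 = 583
Highest Hurwicz score = 653 → A2.

A2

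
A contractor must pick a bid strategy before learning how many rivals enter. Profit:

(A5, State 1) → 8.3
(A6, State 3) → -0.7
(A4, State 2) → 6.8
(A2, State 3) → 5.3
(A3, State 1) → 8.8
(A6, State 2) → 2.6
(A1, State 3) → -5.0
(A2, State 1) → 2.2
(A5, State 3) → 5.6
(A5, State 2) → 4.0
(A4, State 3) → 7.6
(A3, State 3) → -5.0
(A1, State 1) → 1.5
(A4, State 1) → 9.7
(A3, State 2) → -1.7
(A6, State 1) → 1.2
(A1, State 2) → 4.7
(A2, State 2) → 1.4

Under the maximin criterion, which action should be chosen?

Row minima: A1=-5.0, A2=1.4, A3=-5.0, A4=6.8, A5=4.0, A6=-0.7
Best worst-case = 6.8 → A4.

A4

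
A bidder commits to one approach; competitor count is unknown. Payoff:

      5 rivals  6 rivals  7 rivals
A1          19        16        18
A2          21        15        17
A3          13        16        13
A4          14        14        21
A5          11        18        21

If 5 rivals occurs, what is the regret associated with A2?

0

Best payoff under 5 rivals is 21.
Regret = 21 − 21 = 0.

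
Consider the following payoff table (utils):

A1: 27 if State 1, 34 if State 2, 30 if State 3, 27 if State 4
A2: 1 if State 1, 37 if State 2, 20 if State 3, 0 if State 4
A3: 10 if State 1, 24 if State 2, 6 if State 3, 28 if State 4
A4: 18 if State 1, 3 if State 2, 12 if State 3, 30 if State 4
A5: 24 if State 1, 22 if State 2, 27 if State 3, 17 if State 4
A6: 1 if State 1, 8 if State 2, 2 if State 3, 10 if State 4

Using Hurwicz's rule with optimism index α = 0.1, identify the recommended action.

A1: 0.1·34 + 0.9·27 = 27.7
A2: 0.1·37 + 0.9·0 = 3.7
A3: 0.1·28 + 0.9·6 = 8.2
A4: 0.1·30 + 0.9·3 = 5.7
A5: 0.1·27 + 0.9·17 = 18
A6: 0.1·10 + 0.9·1 = 1.9
Highest Hurwicz score = 27.7 → A1.

A1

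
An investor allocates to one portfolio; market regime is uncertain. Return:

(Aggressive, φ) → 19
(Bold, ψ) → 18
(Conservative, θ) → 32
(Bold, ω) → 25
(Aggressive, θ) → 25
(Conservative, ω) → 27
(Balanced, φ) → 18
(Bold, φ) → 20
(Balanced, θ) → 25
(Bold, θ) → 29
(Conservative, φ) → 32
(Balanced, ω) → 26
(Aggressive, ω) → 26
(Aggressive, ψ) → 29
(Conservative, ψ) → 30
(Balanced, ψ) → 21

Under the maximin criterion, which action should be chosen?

Conservative

Row minima: Conservative=27, Balanced=18, Aggressive=19, Bold=18
Best worst-case = 27 → Conservative.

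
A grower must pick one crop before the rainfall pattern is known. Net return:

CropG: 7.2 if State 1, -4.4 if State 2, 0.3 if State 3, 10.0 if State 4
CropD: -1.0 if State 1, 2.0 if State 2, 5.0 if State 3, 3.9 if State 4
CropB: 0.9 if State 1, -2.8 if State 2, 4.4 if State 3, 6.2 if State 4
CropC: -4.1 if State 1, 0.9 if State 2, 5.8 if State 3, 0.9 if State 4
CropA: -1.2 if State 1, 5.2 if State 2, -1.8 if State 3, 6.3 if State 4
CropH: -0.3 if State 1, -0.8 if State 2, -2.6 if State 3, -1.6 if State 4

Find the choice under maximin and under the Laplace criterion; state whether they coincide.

maximin → CropD; laplace → CropG (disagree)

Row minima: CropG=-4.4, CropD=-1.0, CropB=-2.8, CropC=-4.1, CropA=-1.8, CropH=-2.6
Best worst-case = -1.0 → CropD.
Row averages: CropG=3.275, CropD=2.475, CropB=2.175, CropC=0.875, CropA=2.125, CropH=-1.325
Highest average = 3.275 → CropG.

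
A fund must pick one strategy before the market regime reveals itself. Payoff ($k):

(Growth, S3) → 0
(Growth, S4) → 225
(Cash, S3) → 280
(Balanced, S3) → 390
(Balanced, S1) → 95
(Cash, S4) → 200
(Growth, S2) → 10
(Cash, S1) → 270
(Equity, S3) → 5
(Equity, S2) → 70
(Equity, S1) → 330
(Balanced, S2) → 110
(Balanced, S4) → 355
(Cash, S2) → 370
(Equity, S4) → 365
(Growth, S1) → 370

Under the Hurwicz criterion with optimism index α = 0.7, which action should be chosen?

Cash

Equity: 0.7·365 + 0.3·5 = 257
Balanced: 0.7·390 + 0.3·95 = 301.5
Cash: 0.7·370 + 0.3·200 = 319
Growth: 0.7·370 + 0.3·0 = 259
Highest Hurwicz score = 319 → Cash.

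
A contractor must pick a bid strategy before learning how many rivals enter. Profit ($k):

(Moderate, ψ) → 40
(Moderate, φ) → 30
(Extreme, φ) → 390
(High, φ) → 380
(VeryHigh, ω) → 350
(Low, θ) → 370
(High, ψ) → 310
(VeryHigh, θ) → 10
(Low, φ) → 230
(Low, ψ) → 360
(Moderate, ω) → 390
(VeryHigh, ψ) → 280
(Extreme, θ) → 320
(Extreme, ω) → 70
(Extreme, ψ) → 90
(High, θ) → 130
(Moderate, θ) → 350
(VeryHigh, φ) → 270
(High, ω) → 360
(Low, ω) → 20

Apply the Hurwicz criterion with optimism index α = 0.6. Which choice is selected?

High

Low: 0.6·370 + 0.4·20 = 230
Moderate: 0.6·390 + 0.4·30 = 246
High: 0.6·380 + 0.4·130 = 280
VeryHigh: 0.6·350 + 0.4·10 = 214
Extreme: 0.6·390 + 0.4·70 = 262
Highest Hurwicz score = 280 → High.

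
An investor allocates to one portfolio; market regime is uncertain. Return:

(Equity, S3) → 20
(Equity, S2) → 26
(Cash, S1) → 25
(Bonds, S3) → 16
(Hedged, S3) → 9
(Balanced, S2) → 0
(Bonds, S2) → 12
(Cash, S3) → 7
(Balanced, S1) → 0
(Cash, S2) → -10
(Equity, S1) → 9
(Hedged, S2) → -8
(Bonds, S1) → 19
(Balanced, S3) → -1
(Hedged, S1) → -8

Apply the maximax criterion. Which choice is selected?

Row maxima: Hedged=9, Equity=26, Bonds=19, Cash=25, Balanced=0
Best best-case = 26 → Equity.

Equity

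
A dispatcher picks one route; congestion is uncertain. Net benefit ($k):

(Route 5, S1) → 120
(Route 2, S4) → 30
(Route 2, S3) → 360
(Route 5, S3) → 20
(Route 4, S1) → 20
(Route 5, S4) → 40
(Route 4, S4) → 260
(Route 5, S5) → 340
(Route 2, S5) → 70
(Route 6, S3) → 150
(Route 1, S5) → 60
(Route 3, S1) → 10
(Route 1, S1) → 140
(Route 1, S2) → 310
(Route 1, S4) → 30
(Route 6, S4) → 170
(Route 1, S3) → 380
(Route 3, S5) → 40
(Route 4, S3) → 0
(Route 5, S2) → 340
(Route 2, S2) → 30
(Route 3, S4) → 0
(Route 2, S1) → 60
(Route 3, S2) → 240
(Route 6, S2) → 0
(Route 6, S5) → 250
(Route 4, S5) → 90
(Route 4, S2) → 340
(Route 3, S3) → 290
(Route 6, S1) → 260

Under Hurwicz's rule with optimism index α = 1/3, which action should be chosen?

Route 1

Route 1: 1/3·380 + 2/3·30 = 440/3
Route 2: 1/3·360 + 2/3·30 = 140
Route 3: 1/3·290 + 2/3·0 = 290/3
Route 4: 1/3·340 + 2/3·0 = 340/3
Route 5: 1/3·340 + 2/3·20 = 380/3
Route 6: 1/3·260 + 2/3·0 = 260/3
Highest Hurwicz score = 440/3 → Route 1.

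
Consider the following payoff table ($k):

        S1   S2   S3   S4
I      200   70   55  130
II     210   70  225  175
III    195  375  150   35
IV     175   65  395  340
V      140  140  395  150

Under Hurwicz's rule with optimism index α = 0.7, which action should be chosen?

V

I: 0.7·200 + 0.3·55 = 156.5
II: 0.7·225 + 0.3·70 = 178.5
III: 0.7·375 + 0.3·35 = 273
IV: 0.7·395 + 0.3·65 = 296
V: 0.7·395 + 0.3·140 = 318.5
Highest Hurwicz score = 318.5 → V.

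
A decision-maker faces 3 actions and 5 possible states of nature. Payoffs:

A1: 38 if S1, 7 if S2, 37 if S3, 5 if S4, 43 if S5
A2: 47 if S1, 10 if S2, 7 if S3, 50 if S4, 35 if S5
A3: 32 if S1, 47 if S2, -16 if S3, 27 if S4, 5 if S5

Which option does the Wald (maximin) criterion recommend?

Row minima: A1=5, A2=7, A3=-16
Best worst-case = 7 → A2.

A2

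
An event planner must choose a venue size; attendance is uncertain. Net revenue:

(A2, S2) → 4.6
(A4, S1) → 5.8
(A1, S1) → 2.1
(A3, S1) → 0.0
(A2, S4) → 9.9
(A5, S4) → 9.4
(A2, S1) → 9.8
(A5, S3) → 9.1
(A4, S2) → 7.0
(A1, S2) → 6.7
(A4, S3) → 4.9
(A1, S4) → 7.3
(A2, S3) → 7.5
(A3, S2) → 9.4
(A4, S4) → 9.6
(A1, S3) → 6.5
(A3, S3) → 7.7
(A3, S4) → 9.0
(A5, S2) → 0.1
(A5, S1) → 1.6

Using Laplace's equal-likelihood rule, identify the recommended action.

Row averages: A1=5.65, A2=7.95, A3=6.525, A4=6.825, A5=5.05
Highest average = 7.95 → A2.

A2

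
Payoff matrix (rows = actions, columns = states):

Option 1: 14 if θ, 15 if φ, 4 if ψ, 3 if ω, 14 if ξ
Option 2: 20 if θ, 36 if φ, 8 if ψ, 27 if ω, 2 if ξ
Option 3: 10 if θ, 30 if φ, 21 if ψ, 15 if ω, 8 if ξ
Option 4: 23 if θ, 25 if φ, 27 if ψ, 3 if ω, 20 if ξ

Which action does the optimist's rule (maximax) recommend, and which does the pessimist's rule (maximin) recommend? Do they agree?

Row maxima: Option 1=15, Option 2=36, Option 3=30, Option 4=27
Best best-case = 36 → Option 2.
Row minima: Option 1=3, Option 2=2, Option 3=8, Option 4=3
Best worst-case = 8 → Option 3.

maximax → Option 2; maximin → Option 3 (disagree)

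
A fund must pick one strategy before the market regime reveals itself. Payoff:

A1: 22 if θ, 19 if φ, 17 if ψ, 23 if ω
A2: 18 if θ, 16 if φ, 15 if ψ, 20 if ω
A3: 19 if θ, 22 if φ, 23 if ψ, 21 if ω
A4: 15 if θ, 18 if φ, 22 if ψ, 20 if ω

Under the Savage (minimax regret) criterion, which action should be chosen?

Column bests: θ=22, φ=22, ψ=23, ω=23.
A1 regrets: 0, 3, 6, 0 → max 6
A2 regrets: 4, 6, 8, 3 → max 8
A3 regrets: 3, 0, 0, 2 → max 3
A4 regrets: 7, 4, 1, 3 → max 7
Smallest max regret = 3 → A3.

A3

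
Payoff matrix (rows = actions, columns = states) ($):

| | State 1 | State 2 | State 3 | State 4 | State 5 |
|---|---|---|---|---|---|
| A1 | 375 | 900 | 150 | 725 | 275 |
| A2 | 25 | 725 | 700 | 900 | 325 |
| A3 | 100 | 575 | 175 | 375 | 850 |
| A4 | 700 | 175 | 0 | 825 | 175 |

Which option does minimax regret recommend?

A1

Column bests: State 1=700, State 2=900, State 3=700, State 4=900, State 5=850.
A1 regrets: 325, 0, 550, 175, 575 → max 575
A2 regrets: 675, 175, 0, 0, 525 → max 675
A3 regrets: 600, 325, 525, 525, 0 → max 600
A4 regrets: 0, 725, 700, 75, 675 → max 725
Smallest max regret = 575 → A1.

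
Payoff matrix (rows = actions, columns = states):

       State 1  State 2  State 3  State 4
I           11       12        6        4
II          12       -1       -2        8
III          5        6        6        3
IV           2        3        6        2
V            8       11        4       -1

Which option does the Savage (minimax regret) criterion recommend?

I

Column bests: State 1=12, State 2=12, State 3=6, State 4=8.
I regrets: 1, 0, 0, 4 → max 4
II regrets: 0, 13, 8, 0 → max 13
III regrets: 7, 6, 0, 5 → max 7
IV regrets: 10, 9, 0, 6 → max 10
V regrets: 4, 1, 2, 9 → max 9
Smallest max regret = 4 → I.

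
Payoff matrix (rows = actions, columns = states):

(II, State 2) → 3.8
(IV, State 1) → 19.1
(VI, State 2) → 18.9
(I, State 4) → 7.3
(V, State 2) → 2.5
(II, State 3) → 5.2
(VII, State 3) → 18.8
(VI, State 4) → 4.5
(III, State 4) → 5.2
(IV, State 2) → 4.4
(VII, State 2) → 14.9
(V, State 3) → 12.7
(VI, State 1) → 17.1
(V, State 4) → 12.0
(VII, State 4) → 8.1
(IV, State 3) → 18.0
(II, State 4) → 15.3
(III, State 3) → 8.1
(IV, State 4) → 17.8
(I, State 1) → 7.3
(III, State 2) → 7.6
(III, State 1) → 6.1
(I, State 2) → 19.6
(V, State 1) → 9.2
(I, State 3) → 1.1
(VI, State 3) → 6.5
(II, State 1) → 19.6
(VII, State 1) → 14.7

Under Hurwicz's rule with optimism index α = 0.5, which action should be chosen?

I: 0.5·19.6 + 0.5·1.1 = 10.35
II: 0.5·19.6 + 0.5·3.8 = 11.7
III: 0.5·8.1 + 0.5·5.2 = 6.65
IV: 0.5·19.1 + 0.5·4.4 = 11.75
V: 0.5·12.7 + 0.5·2.5 = 7.6
VI: 0.5·18.9 + 0.5·4.5 = 11.7
VII: 0.5·18.8 + 0.5·8.1 = 13.45
Highest Hurwicz score = 13.45 → VII.

VII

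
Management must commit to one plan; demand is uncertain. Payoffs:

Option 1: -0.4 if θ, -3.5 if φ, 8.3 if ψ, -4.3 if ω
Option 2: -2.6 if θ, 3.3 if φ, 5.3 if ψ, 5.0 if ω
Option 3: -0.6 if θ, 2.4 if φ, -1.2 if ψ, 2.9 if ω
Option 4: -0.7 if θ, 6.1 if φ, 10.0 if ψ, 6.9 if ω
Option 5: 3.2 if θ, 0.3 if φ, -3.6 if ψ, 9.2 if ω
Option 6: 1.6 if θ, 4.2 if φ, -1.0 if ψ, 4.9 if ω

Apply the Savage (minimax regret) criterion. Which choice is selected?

Option 4

Column bests: θ=3.2, φ=6.1, ψ=10.0, ω=9.2.
Option 1 regrets: 3.6, 9.6, 1.7, 13.5 → max 13.5
Option 2 regrets: 5.8, 2.8, 4.7, 4.2 → max 5.8
Option 3 regrets: 3.8, 3.7, 11.2, 6.3 → max 11.2
Option 4 regrets: 3.9, 0.0, 0.0, 2.3 → max 3.9
Option 5 regrets: 0.0, 5.8, 13.6, 0.0 → max 13.6
Option 6 regrets: 1.6, 1.9, 11.0, 4.3 → max 11.0
Smallest max regret = 3.9 → Option 4.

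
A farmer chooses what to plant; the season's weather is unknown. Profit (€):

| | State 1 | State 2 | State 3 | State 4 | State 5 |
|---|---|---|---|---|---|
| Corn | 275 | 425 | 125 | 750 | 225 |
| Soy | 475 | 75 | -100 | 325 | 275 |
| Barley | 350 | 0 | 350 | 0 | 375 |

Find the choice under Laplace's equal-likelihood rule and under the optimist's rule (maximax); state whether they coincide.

laplace → Corn; maximax → Corn (agree)

Row averages: Corn=360, Soy=210, Barley=215
Highest average = 360 → Corn.
Row maxima: Corn=750, Soy=475, Barley=375
Best best-case = 750 → Corn.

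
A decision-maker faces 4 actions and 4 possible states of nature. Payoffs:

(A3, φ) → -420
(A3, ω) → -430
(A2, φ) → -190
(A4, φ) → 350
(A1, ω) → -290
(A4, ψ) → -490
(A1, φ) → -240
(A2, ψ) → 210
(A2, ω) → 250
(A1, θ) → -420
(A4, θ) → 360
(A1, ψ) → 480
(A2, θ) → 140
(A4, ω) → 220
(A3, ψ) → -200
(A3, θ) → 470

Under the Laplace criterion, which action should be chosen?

A4

Row averages: A1=-117.5, A2=102.5, A3=-145, A4=110
Highest average = 110 → A4.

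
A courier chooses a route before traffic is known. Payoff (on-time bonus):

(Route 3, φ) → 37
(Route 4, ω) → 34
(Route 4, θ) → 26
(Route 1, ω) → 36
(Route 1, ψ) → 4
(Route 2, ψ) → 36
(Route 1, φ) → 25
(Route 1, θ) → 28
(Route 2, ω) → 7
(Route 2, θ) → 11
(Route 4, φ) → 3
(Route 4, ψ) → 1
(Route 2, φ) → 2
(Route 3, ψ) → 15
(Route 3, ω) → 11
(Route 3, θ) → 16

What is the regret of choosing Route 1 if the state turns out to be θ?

Best payoff under θ is 28.
Regret = 28 − 28 = 0.

0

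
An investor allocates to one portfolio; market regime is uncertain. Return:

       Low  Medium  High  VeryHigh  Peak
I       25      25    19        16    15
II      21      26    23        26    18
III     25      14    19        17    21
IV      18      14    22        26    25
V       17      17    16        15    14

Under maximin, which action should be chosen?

II

Row minima: I=15, II=18, III=14, IV=14, V=14
Best worst-case = 18 → II.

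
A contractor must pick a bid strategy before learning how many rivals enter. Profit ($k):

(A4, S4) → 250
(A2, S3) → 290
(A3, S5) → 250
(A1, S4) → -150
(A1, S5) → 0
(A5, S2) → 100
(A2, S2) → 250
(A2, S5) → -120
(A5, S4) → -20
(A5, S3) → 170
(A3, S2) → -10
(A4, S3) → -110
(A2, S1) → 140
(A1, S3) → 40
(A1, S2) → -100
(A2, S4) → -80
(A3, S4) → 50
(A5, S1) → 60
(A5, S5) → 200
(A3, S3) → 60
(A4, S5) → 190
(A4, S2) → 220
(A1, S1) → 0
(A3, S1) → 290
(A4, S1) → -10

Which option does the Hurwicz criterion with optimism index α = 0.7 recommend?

A1: 0.7·40 + 0.3·(-150) = -17
A2: 0.7·290 + 0.3·(-120) = 167
A3: 0.7·290 + 0.3·(-10) = 200
A4: 0.7·250 + 0.3·(-110) = 142
A5: 0.7·200 + 0.3·(-20) = 134
Highest Hurwicz score = 200 → A3.

A3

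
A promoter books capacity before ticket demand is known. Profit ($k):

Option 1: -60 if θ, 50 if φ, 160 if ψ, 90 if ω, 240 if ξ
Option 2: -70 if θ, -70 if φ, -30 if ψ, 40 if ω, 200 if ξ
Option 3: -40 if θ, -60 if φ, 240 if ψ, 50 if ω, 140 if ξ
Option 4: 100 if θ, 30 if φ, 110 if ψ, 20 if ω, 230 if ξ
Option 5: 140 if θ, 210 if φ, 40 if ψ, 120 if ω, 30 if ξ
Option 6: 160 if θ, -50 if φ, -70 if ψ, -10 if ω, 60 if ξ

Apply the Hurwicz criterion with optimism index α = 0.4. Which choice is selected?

Option 4

Option 1: 0.4·240 + 0.6·(-60) = 60
Option 2: 0.4·200 + 0.6·(-70) = 38
Option 3: 0.4·240 + 0.6·(-60) = 60
Option 4: 0.4·230 + 0.6·20 = 104
Option 5: 0.4·210 + 0.6·30 = 102
Option 6: 0.4·160 + 0.6·(-70) = 22
Highest Hurwicz score = 104 → Option 4.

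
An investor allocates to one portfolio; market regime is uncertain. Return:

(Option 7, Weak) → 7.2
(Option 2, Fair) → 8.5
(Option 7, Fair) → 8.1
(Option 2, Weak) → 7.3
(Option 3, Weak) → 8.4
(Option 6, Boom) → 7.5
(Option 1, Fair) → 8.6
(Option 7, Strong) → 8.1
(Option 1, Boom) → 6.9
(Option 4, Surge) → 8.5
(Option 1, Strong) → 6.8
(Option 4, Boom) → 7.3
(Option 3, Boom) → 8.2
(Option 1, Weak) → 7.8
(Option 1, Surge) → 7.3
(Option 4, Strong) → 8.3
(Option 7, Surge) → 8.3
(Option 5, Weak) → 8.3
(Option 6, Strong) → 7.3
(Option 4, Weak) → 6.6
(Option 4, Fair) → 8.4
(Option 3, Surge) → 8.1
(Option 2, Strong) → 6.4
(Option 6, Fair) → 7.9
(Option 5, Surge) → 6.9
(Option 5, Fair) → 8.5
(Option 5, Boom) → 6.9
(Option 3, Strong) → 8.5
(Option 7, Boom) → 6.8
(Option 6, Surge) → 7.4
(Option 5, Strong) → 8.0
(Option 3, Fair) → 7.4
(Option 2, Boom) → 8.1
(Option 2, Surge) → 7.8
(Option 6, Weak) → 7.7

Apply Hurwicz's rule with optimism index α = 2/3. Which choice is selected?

Option 1: 2/3·8.6 + 1/3·6.8 = 8
Option 2: 2/3·8.5 + 1/3·6.4 = 7.8
Option 3: 2/3·8.5 + 1/3·7.4 = 122/15
Option 4: 2/3·8.5 + 1/3·6.6 = 118/15
Option 5: 2/3·8.5 + 1/3·6.9 = 239/30
Option 6: 2/3·7.9 + 1/3·7.3 = 7.7
Option 7: 2/3·8.3 + 1/3·6.8 = 7.8
Highest Hurwicz score = 122/15 → Option 3.

Option 3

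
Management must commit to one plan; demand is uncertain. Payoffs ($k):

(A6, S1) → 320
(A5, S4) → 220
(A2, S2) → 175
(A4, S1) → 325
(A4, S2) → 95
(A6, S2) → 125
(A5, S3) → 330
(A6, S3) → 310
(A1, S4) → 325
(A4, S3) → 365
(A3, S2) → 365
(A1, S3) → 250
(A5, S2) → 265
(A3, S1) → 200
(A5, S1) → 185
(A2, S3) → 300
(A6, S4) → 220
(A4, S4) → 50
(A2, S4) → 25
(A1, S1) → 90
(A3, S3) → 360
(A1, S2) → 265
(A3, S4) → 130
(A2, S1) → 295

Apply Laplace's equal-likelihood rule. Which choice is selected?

A3

Row averages: A1=232.5, A2=198.75, A3=263.75, A4=208.75, A5=250, A6=243.75
Highest average = 263.75 → A3.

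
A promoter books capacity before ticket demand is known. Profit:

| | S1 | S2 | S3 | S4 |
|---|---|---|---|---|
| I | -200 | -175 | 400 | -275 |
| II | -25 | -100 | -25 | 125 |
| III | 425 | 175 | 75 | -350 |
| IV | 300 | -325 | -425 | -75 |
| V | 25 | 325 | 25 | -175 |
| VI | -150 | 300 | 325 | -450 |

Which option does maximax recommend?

Row maxima: I=400, II=125, III=425, IV=300, V=325, VI=325
Best best-case = 425 → III.

III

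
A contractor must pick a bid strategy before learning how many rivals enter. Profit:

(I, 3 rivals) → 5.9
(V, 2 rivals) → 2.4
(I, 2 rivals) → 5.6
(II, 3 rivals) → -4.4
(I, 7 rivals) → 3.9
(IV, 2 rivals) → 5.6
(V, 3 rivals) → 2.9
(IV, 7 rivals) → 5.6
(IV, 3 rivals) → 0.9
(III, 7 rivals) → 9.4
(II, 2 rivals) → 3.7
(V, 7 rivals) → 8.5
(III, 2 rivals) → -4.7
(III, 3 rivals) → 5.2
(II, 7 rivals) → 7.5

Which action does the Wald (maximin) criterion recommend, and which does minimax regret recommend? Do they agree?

Row minima: I=3.9, II=-4.4, III=-4.7, IV=0.9, V=2.4
Best worst-case = 3.9 → I.
Column bests: 2 rivals=5.6, 3 rivals=5.9, 7 rivals=9.4.
I regrets: 0.0, 0.0, 5.5 → max 5.5
II regrets: 1.9, 10.3, 1.9 → max 10.3
III regrets: 10.3, 0.7, 0.0 → max 10.3
IV regrets: 0.0, 5.0, 3.8 → max 5.0
V regrets: 3.2, 3.0, 0.9 → max 3.2
Smallest max regret = 3.2 → V.

maximin → I; minimax regret → V (disagree)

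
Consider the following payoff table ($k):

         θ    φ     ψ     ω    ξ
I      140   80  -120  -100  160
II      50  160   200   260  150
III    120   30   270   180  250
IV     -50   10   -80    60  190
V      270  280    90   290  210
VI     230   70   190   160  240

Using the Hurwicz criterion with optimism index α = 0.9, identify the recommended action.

V

I: 0.9·160 + 0.1·(-120) = 132
II: 0.9·260 + 0.1·50 = 239
III: 0.9·270 + 0.1·30 = 246
IV: 0.9·190 + 0.1·(-80) = 163
V: 0.9·290 + 0.1·90 = 270
VI: 0.9·240 + 0.1·70 = 223
Highest Hurwicz score = 270 → V.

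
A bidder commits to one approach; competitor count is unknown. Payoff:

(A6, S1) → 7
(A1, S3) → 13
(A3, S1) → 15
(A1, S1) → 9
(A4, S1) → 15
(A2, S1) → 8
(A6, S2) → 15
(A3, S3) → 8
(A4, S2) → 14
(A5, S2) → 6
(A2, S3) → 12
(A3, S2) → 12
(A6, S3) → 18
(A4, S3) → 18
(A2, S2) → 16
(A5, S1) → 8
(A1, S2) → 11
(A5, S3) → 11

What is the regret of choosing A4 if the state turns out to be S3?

0

Best payoff under S3 is 18.
Regret = 18 − 18 = 0.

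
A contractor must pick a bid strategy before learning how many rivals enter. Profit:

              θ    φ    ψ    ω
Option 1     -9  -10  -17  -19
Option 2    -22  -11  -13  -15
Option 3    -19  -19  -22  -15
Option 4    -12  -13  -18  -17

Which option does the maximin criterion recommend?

Row minima: Option 1=-19, Option 2=-22, Option 3=-22, Option 4=-18
Best worst-case = -18 → Option 4.

Option 4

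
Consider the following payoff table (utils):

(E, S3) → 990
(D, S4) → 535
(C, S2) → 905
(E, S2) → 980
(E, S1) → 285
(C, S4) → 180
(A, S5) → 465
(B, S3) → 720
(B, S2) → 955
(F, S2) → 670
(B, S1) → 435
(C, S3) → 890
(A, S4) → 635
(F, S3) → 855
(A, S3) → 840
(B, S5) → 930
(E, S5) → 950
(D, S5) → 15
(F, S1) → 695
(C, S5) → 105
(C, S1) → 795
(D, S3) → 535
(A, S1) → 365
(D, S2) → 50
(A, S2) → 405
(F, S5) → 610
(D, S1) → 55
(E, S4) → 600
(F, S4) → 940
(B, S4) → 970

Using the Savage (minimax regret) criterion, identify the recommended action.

F

Column bests: S1=795, S2=980, S3=990, S4=970, S5=950.
A regrets: 430, 575, 150, 335, 485 → max 575
B regrets: 360, 25, 270, 0, 20 → max 360
C regrets: 0, 75, 100, 790, 845 → max 845
D regrets: 740, 930, 455, 435, 935 → max 935
E regrets: 510, 0, 0, 370, 0 → max 510
F regrets: 100, 310, 135, 30, 340 → max 340
Smallest max regret = 340 → F.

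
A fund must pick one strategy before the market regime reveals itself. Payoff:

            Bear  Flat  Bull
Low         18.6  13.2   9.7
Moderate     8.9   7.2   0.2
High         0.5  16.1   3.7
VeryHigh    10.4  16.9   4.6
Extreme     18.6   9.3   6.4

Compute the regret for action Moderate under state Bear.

Best payoff under Bear is 18.6.
Regret = 18.6 − 8.9 = 9.7.

9.7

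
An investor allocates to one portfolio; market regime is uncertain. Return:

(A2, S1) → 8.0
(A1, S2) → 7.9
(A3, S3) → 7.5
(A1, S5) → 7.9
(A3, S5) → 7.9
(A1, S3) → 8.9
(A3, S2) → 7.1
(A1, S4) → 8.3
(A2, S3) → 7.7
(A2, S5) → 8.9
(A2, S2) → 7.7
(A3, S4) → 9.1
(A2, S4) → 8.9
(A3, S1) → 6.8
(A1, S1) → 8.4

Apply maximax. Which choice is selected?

Row maxima: A1=8.9, A2=8.9, A3=9.1
Best best-case = 9.1 → A3.

A3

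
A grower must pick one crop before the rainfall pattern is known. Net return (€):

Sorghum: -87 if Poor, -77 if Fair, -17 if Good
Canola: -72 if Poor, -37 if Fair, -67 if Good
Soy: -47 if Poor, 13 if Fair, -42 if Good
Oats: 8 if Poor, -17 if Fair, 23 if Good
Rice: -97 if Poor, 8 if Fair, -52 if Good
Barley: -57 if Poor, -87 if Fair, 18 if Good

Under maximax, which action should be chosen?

Row maxima: Sorghum=-17, Canola=-37, Soy=13, Oats=23, Rice=8, Barley=18
Best best-case = 23 → Oats.

Oats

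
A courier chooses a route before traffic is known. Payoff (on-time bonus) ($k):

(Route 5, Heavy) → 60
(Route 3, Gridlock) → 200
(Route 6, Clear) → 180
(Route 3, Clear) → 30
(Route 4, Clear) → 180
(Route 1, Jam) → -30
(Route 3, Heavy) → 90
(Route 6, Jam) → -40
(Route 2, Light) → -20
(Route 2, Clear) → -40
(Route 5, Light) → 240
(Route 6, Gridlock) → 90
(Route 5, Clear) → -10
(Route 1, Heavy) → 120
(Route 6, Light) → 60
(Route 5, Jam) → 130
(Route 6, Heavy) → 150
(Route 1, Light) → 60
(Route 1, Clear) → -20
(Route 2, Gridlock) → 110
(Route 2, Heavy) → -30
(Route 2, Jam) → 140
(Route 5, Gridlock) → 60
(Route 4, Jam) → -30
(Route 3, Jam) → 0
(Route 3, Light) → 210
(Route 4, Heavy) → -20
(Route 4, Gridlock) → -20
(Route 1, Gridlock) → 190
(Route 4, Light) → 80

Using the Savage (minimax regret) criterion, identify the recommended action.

Route 3

Column bests: Clear=180, Light=240, Heavy=150, Jam=140, Gridlock=200.
Route 1 regrets: 200, 180, 30, 170, 10 → max 200
Route 2 regrets: 220, 260, 180, 0, 90 → max 260
Route 3 regrets: 150, 30, 60, 140, 0 → max 150
Route 4 regrets: 0, 160, 170, 170, 220 → max 220
Route 5 regrets: 190, 0, 90, 10, 140 → max 190
Route 6 regrets: 0, 180, 0, 180, 110 → max 180
Smallest max regret = 150 → Route 3.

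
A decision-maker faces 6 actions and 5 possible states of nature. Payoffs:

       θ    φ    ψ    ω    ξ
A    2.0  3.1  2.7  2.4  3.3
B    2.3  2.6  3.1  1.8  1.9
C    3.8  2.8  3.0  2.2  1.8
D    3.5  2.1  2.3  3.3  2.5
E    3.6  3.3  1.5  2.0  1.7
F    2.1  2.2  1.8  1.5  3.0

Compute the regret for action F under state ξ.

Best payoff under ξ is 3.3.
Regret = 3.3 − 3.0 = 0.3.

0.3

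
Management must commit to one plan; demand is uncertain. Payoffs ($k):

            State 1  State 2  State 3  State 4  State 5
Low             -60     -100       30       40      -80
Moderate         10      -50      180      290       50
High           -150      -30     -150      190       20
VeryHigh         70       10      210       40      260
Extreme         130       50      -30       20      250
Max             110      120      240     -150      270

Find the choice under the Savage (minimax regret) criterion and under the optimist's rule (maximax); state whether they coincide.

Column bests: State 1=130, State 2=120, State 3=240, State 4=290, State 5=270.
Low regrets: 190, 220, 210, 250, 350 → max 350
Moderate regrets: 120, 170, 60, 0, 220 → max 220
High regrets: 280, 150, 390, 100, 250 → max 390
VeryHigh regrets: 60, 110, 30, 250, 10 → max 250
Extreme regrets: 0, 70, 270, 270, 20 → max 270
Max regrets: 20, 0, 0, 440, 0 → max 440
Smallest max regret = 220 → Moderate.
Row maxima: Low=40, Moderate=290, High=190, VeryHigh=260, Extreme=250, Max=270
Best best-case = 290 → Moderate.

minimax regret → Moderate; maximax → Moderate (agree)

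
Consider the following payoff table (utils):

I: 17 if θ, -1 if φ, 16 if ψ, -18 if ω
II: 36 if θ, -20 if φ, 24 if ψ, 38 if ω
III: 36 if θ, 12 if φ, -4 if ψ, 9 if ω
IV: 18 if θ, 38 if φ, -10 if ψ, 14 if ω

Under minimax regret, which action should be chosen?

Column bests: θ=36, φ=38, ψ=24, ω=38.
I regrets: 19, 39, 8, 56 → max 56
II regrets: 0, 58, 0, 0 → max 58
III regrets: 0, 26, 28, 29 → max 29
IV regrets: 18, 0, 34, 24 → max 34
Smallest max regret = 29 → III.

III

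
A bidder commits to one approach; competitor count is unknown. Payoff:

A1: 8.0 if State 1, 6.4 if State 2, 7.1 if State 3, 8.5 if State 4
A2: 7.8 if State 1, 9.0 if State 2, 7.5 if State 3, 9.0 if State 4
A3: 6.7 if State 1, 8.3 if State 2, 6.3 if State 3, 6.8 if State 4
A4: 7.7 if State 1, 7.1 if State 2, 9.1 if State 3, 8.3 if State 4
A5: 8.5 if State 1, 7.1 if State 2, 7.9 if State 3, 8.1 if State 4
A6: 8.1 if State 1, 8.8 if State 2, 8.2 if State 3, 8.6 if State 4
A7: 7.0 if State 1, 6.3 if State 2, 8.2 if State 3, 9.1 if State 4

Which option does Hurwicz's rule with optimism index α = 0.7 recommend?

A1: 0.7·8.5 + 0.3·6.4 = 7.87
A2: 0.7·9.0 + 0.3·7.5 = 8.55
A3: 0.7·8.3 + 0.3·6.3 = 7.7
A4: 0.7·9.1 + 0.3·7.1 = 8.5
A5: 0.7·8.5 + 0.3·7.1 = 8.08
A6: 0.7·8.8 + 0.3·8.1 = 8.59
A7: 0.7·9.1 + 0.3·6.3 = 8.26
Highest Hurwicz score = 8.59 → A6.

A6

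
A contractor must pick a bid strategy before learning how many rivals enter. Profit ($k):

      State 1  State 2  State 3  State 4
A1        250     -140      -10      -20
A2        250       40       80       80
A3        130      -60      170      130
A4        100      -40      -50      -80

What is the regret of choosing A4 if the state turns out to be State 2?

80

Best payoff under State 2 is 40.
Regret = 40 − (-40) = 80.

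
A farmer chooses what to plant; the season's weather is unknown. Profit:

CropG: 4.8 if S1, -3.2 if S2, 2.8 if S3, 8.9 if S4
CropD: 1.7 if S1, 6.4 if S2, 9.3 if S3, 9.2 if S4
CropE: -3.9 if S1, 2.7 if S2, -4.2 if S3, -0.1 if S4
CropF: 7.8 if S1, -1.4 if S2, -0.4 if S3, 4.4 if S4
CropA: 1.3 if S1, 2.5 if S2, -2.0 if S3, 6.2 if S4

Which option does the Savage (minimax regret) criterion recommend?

Column bests: S1=7.8, S2=6.4, S3=9.3, S4=9.2.
CropG regrets: 3.0, 9.6, 6.5, 0.3 → max 9.6
CropD regrets: 6.1, 0.0, 0.0, 0.0 → max 6.1
CropE regrets: 11.7, 3.7, 13.5, 9.3 → max 13.5
CropF regrets: 0.0, 7.8, 9.7, 4.8 → max 9.7
CropA regrets: 6.5, 3.9, 11.3, 3.0 → max 11.3
Smallest max regret = 6.1 → CropD.

CropD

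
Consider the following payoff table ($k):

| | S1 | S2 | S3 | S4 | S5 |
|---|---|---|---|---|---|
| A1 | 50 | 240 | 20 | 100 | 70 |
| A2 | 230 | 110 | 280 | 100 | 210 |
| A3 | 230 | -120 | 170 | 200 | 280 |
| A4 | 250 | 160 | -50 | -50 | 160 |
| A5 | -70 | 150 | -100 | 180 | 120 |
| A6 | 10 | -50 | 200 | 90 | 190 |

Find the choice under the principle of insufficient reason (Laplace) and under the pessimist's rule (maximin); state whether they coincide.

Row averages: A1=96, A2=186, A3=152, A4=94, A5=56, A6=88
Highest average = 186 → A2.
Row minima: A1=20, A2=100, A3=-120, A4=-50, A5=-100, A6=-50
Best worst-case = 100 → A2.

laplace → A2; maximin → A2 (agree)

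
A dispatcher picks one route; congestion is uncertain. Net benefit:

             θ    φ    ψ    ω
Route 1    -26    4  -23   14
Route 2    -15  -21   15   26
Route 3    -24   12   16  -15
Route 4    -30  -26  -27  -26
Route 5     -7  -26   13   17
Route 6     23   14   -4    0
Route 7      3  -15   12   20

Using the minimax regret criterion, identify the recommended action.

Route 6

Column bests: θ=23, φ=14, ψ=16, ω=26.
Route 1 regrets: 49, 10, 39, 12 → max 49
Route 2 regrets: 38, 35, 1, 0 → max 38
Route 3 regrets: 47, 2, 0, 41 → max 47
Route 4 regrets: 53, 40, 43, 52 → max 53
Route 5 regrets: 30, 40, 3, 9 → max 40
Route 6 regrets: 0, 0, 20, 26 → max 26
Route 7 regrets: 20, 29, 4, 6 → max 29
Smallest max regret = 26 → Route 6.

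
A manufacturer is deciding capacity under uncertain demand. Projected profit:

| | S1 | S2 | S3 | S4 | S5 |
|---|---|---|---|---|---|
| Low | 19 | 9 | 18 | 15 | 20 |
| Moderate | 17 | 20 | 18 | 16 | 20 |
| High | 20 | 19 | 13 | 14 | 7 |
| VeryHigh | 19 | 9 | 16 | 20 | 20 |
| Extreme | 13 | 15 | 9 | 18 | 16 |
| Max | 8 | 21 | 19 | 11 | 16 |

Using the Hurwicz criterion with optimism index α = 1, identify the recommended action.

Max

Low: 1·20 + 0·9 = 20
Moderate: 1·20 + 0·16 = 20
High: 1·20 + 0·7 = 20
VeryHigh: 1·20 + 0·9 = 20
Extreme: 1·18 + 0·9 = 18
Max: 1·21 + 0·8 = 21
Highest Hurwicz score = 21 → Max.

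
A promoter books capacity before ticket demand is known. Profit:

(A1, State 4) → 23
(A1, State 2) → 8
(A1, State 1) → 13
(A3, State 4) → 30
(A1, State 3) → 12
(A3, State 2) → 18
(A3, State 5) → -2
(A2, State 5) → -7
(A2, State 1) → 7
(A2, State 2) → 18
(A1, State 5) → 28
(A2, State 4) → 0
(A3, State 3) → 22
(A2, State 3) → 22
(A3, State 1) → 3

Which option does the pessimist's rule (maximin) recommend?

Row minima: A1=8, A2=-7, A3=-2
Best worst-case = 8 → A1.

A1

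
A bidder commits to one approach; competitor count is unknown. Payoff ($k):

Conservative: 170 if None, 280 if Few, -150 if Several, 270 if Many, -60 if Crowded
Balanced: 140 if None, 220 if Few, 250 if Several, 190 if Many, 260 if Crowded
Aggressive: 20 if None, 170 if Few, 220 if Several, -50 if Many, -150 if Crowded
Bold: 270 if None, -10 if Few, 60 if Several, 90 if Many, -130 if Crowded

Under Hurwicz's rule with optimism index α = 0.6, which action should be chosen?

Conservative: 0.6·280 + 0.4·(-150) = 108
Balanced: 0.6·260 + 0.4·140 = 212
Aggressive: 0.6·220 + 0.4·(-150) = 72
Bold: 0.6·270 + 0.4·(-130) = 110
Highest Hurwicz score = 212 → Balanced.

Balanced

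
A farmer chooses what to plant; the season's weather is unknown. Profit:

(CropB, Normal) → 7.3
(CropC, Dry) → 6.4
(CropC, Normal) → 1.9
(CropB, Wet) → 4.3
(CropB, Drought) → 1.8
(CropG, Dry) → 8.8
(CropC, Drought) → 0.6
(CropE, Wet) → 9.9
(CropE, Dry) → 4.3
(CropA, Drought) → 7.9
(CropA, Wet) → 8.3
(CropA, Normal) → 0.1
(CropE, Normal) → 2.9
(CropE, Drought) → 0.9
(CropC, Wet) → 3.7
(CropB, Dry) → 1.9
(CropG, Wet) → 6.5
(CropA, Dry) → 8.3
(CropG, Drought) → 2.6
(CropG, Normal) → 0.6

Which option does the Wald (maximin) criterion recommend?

CropB

Row minima: CropB=1.8, CropG=0.6, CropA=0.1, CropE=0.9, CropC=0.6
Best worst-case = 1.8 → CropB.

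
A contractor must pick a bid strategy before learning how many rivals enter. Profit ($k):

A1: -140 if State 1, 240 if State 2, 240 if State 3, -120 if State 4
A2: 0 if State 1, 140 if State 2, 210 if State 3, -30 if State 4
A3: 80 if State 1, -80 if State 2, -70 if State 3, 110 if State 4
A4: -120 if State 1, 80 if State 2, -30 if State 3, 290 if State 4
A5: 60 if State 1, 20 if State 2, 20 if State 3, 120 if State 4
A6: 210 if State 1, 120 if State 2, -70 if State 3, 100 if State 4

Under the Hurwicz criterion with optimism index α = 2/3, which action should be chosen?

A4

A1: 2/3·240 + 1/3·(-140) = 340/3
A2: 2/3·210 + 1/3·(-30) = 130
A3: 2/3·110 + 1/3·(-80) = 140/3
A4: 2/3·290 + 1/3·(-120) = 460/3
A5: 2/3·120 + 1/3·20 = 260/3
A6: 2/3·210 + 1/3·(-70) = 350/3
Highest Hurwicz score = 460/3 → A4.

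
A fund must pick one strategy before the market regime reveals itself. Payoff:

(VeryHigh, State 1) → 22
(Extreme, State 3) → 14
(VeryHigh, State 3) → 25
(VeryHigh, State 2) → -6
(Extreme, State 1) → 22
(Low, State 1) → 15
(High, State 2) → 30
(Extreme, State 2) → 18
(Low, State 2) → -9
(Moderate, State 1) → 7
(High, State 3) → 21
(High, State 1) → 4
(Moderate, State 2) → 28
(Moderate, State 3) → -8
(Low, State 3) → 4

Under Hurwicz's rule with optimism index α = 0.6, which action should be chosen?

Low: 0.6·15 + 0.4·(-9) = 5.4
Moderate: 0.6·28 + 0.4·(-8) = 13.6
High: 0.6·30 + 0.4·4 = 19.6
VeryHigh: 0.6·25 + 0.4·(-6) = 12.6
Extreme: 0.6·22 + 0.4·14 = 18.8
Highest Hurwicz score = 19.6 → High.

High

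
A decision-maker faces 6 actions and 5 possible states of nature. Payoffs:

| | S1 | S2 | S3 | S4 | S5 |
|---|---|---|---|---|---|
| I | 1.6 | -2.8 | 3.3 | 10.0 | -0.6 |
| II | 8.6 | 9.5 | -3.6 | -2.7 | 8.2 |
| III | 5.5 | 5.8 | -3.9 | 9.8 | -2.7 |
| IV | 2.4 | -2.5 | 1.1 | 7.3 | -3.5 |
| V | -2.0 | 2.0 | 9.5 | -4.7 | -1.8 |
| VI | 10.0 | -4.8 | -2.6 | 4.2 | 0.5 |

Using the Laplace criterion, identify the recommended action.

Row averages: I=2.3, II=4, III=2.9, IV=0.96, V=0.6, VI=1.46
Highest average = 4 → II.

II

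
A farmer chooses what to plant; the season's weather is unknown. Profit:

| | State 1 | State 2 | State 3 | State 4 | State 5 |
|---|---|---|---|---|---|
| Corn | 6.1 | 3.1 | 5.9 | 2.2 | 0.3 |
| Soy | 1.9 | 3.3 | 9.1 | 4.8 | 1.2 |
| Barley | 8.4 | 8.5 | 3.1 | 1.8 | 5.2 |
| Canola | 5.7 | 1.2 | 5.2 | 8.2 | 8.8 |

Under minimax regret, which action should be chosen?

Barley

Column bests: State 1=8.4, State 2=8.5, State 3=9.1, State 4=8.2, State 5=8.8.
Corn regrets: 2.3, 5.4, 3.2, 6.0, 8.5 → max 8.5
Soy regrets: 6.5, 5.2, 0.0, 3.4, 7.6 → max 7.6
Barley regrets: 0.0, 0.0, 6.0, 6.4, 3.6 → max 6.4
Canola regrets: 2.7, 7.3, 3.9, 0.0, 0.0 → max 7.3
Smallest max regret = 6.4 → Barley.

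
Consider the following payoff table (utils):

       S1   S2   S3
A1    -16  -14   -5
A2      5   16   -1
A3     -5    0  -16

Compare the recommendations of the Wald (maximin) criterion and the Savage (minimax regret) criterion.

maximin → A2; minimax regret → A2 (agree)

Row minima: A1=-16, A2=-1, A3=-16
Best worst-case = -1 → A2.
Column bests: S1=5, S2=16, S3=-1.
A1 regrets: 21, 30, 4 → max 30
A2 regrets: 0, 0, 0 → max 0
A3 regrets: 10, 16, 15 → max 16
Smallest max regret = 0 → A2.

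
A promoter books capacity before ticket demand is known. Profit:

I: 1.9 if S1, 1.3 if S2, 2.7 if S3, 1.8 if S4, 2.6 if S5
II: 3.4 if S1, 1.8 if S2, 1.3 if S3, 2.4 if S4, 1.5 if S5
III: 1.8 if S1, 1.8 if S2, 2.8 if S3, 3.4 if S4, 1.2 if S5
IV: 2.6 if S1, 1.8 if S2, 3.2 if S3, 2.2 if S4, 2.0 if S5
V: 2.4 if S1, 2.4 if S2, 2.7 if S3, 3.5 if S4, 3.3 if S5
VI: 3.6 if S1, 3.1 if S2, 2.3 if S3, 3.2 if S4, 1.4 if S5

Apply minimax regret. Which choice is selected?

Column bests: S1=3.6, S2=3.1, S3=3.2, S4=3.5, S5=3.3.
I regrets: 1.7, 1.8, 0.5, 1.7, 0.7 → max 1.8
II regrets: 0.2, 1.3, 1.9, 1.1, 1.8 → max 1.9
III regrets: 1.8, 1.3, 0.4, 0.1, 2.1 → max 2.1
IV regrets: 1.0, 1.3, 0.0, 1.3, 1.3 → max 1.3
V regrets: 1.2, 0.7, 0.5, 0.0, 0.0 → max 1.2
VI regrets: 0.0, 0.0, 0.9, 0.3, 1.9 → max 1.9
Smallest max regret = 1.2 → V.

V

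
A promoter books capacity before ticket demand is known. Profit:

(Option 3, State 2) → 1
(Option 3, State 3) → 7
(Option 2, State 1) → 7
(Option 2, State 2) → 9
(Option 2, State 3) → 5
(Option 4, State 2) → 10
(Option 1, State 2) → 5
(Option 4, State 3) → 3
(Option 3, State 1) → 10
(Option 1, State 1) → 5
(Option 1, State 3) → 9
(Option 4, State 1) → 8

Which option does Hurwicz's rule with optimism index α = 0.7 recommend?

Option 4

Option 1: 0.7·9 + 0.3·5 = 7.8
Option 2: 0.7·9 + 0.3·5 = 7.8
Option 3: 0.7·10 + 0.3·1 = 7.3
Option 4: 0.7·10 + 0.3·3 = 7.9
Highest Hurwicz score = 7.9 → Option 4.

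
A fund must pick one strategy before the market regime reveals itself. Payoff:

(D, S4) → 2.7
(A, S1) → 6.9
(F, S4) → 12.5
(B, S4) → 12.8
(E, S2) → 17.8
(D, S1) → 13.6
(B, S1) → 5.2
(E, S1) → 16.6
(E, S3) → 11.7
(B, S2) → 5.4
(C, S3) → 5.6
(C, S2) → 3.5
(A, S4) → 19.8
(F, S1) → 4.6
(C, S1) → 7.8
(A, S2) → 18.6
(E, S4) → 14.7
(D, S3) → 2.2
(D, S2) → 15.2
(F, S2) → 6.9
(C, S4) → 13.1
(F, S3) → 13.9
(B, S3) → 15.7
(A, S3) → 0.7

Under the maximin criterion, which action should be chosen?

Row minima: A=0.7, B=5.2, C=3.5, D=2.2, E=11.7, F=4.6
Best worst-case = 11.7 → E.

E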